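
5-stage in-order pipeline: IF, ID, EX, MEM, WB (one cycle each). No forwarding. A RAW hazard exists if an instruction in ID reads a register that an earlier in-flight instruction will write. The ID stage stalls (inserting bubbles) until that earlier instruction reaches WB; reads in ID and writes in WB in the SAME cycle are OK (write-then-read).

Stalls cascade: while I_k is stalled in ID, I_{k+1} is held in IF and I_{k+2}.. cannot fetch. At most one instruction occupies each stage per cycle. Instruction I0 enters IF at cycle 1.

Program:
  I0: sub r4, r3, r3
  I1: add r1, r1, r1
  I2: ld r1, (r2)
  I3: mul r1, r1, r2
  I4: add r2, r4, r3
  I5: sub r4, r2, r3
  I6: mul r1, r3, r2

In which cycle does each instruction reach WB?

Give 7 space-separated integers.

Answer: 5 6 7 10 11 14 15

Derivation:
I0 sub r4 <- r3,r3: IF@1 ID@2 stall=0 (-) EX@3 MEM@4 WB@5
I1 add r1 <- r1,r1: IF@2 ID@3 stall=0 (-) EX@4 MEM@5 WB@6
I2 ld r1 <- r2: IF@3 ID@4 stall=0 (-) EX@5 MEM@6 WB@7
I3 mul r1 <- r1,r2: IF@4 ID@5 stall=2 (RAW on I2.r1 (WB@7)) EX@8 MEM@9 WB@10
I4 add r2 <- r4,r3: IF@5 ID@8 stall=0 (-) EX@9 MEM@10 WB@11
I5 sub r4 <- r2,r3: IF@8 ID@9 stall=2 (RAW on I4.r2 (WB@11)) EX@12 MEM@13 WB@14
I6 mul r1 <- r3,r2: IF@9 ID@12 stall=0 (-) EX@13 MEM@14 WB@15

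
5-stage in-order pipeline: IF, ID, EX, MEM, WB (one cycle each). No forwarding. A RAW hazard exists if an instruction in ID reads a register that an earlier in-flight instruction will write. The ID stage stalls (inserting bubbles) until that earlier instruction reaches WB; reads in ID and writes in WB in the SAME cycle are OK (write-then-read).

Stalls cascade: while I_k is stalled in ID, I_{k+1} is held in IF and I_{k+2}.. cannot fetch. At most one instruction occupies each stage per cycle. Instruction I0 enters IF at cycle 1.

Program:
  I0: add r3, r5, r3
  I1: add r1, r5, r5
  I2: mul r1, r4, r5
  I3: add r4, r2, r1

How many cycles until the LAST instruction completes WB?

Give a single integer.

I0 add r3 <- r5,r3: IF@1 ID@2 stall=0 (-) EX@3 MEM@4 WB@5
I1 add r1 <- r5,r5: IF@2 ID@3 stall=0 (-) EX@4 MEM@5 WB@6
I2 mul r1 <- r4,r5: IF@3 ID@4 stall=0 (-) EX@5 MEM@6 WB@7
I3 add r4 <- r2,r1: IF@4 ID@5 stall=2 (RAW on I2.r1 (WB@7)) EX@8 MEM@9 WB@10

Answer: 10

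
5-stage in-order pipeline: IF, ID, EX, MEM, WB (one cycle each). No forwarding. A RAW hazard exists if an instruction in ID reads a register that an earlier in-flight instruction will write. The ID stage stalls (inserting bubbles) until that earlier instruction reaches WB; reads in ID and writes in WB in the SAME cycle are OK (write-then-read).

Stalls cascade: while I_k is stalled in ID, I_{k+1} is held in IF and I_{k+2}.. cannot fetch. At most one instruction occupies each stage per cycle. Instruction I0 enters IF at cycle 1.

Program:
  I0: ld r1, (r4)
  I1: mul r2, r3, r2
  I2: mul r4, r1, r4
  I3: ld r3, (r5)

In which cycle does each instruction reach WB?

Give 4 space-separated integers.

I0 ld r1 <- r4: IF@1 ID@2 stall=0 (-) EX@3 MEM@4 WB@5
I1 mul r2 <- r3,r2: IF@2 ID@3 stall=0 (-) EX@4 MEM@5 WB@6
I2 mul r4 <- r1,r4: IF@3 ID@4 stall=1 (RAW on I0.r1 (WB@5)) EX@6 MEM@7 WB@8
I3 ld r3 <- r5: IF@4 ID@6 stall=0 (-) EX@7 MEM@8 WB@9

Answer: 5 6 8 9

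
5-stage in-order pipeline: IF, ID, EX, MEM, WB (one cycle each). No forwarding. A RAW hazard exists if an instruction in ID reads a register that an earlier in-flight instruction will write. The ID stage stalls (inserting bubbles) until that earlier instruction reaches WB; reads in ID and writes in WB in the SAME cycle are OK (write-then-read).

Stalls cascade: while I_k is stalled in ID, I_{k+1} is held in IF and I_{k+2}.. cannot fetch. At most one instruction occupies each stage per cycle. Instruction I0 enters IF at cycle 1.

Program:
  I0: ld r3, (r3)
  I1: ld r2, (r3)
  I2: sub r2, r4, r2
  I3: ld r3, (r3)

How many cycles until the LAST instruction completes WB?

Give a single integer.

Answer: 12

Derivation:
I0 ld r3 <- r3: IF@1 ID@2 stall=0 (-) EX@3 MEM@4 WB@5
I1 ld r2 <- r3: IF@2 ID@3 stall=2 (RAW on I0.r3 (WB@5)) EX@6 MEM@7 WB@8
I2 sub r2 <- r4,r2: IF@3 ID@6 stall=2 (RAW on I1.r2 (WB@8)) EX@9 MEM@10 WB@11
I3 ld r3 <- r3: IF@6 ID@9 stall=0 (-) EX@10 MEM@11 WB@12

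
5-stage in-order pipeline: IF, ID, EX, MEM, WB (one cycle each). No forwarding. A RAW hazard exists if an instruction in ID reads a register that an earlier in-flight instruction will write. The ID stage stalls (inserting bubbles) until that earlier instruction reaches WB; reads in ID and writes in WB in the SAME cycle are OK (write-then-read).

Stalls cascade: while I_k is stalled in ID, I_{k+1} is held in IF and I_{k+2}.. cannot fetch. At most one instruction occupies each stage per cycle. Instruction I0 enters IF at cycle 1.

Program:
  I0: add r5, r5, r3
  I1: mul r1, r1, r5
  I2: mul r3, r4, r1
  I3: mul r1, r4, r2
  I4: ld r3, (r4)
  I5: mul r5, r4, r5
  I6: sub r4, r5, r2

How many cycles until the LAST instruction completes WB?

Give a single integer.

I0 add r5 <- r5,r3: IF@1 ID@2 stall=0 (-) EX@3 MEM@4 WB@5
I1 mul r1 <- r1,r5: IF@2 ID@3 stall=2 (RAW on I0.r5 (WB@5)) EX@6 MEM@7 WB@8
I2 mul r3 <- r4,r1: IF@3 ID@6 stall=2 (RAW on I1.r1 (WB@8)) EX@9 MEM@10 WB@11
I3 mul r1 <- r4,r2: IF@6 ID@9 stall=0 (-) EX@10 MEM@11 WB@12
I4 ld r3 <- r4: IF@9 ID@10 stall=0 (-) EX@11 MEM@12 WB@13
I5 mul r5 <- r4,r5: IF@10 ID@11 stall=0 (-) EX@12 MEM@13 WB@14
I6 sub r4 <- r5,r2: IF@11 ID@12 stall=2 (RAW on I5.r5 (WB@14)) EX@15 MEM@16 WB@17

Answer: 17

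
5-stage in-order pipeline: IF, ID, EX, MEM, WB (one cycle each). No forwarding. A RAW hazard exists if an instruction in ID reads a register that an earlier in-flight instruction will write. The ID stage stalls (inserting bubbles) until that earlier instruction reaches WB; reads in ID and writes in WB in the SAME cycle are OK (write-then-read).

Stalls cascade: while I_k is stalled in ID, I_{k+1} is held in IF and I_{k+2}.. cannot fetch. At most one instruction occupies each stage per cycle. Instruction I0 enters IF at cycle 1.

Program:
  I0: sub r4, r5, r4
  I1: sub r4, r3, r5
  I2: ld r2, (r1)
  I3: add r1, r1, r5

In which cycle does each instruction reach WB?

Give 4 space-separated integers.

Answer: 5 6 7 8

Derivation:
I0 sub r4 <- r5,r4: IF@1 ID@2 stall=0 (-) EX@3 MEM@4 WB@5
I1 sub r4 <- r3,r5: IF@2 ID@3 stall=0 (-) EX@4 MEM@5 WB@6
I2 ld r2 <- r1: IF@3 ID@4 stall=0 (-) EX@5 MEM@6 WB@7
I3 add r1 <- r1,r5: IF@4 ID@5 stall=0 (-) EX@6 MEM@7 WB@8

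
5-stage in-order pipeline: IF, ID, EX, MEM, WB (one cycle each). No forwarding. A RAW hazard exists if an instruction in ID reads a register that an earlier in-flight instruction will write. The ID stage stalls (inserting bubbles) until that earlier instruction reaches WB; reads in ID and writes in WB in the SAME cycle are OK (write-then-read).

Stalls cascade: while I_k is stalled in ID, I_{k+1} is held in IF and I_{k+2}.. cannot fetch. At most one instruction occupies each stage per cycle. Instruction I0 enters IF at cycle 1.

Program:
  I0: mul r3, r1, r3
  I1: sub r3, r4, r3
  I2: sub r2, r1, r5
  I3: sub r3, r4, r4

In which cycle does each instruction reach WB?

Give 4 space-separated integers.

I0 mul r3 <- r1,r3: IF@1 ID@2 stall=0 (-) EX@3 MEM@4 WB@5
I1 sub r3 <- r4,r3: IF@2 ID@3 stall=2 (RAW on I0.r3 (WB@5)) EX@6 MEM@7 WB@8
I2 sub r2 <- r1,r5: IF@3 ID@6 stall=0 (-) EX@7 MEM@8 WB@9
I3 sub r3 <- r4,r4: IF@6 ID@7 stall=0 (-) EX@8 MEM@9 WB@10

Answer: 5 8 9 10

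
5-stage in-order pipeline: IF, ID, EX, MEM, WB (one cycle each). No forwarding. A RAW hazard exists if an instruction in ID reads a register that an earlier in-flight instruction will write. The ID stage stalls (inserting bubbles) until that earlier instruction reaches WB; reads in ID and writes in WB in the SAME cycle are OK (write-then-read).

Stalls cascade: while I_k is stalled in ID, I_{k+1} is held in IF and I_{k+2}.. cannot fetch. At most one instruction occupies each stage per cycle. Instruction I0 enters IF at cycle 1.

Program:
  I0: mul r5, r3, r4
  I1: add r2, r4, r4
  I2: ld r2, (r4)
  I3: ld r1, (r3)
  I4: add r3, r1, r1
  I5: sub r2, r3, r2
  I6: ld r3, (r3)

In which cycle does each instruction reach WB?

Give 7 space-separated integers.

Answer: 5 6 7 8 11 14 15

Derivation:
I0 mul r5 <- r3,r4: IF@1 ID@2 stall=0 (-) EX@3 MEM@4 WB@5
I1 add r2 <- r4,r4: IF@2 ID@3 stall=0 (-) EX@4 MEM@5 WB@6
I2 ld r2 <- r4: IF@3 ID@4 stall=0 (-) EX@5 MEM@6 WB@7
I3 ld r1 <- r3: IF@4 ID@5 stall=0 (-) EX@6 MEM@7 WB@8
I4 add r3 <- r1,r1: IF@5 ID@6 stall=2 (RAW on I3.r1 (WB@8)) EX@9 MEM@10 WB@11
I5 sub r2 <- r3,r2: IF@6 ID@9 stall=2 (RAW on I4.r3 (WB@11)) EX@12 MEM@13 WB@14
I6 ld r3 <- r3: IF@9 ID@12 stall=0 (-) EX@13 MEM@14 WB@15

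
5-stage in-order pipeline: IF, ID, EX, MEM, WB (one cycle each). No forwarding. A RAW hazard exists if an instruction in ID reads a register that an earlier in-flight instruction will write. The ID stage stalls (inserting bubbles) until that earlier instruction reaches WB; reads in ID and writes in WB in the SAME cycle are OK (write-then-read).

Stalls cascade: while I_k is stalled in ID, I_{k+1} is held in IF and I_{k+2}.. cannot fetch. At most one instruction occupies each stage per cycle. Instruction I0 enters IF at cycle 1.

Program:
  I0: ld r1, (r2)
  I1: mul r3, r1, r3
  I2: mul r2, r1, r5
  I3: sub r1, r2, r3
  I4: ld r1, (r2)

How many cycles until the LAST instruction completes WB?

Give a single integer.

Answer: 13

Derivation:
I0 ld r1 <- r2: IF@1 ID@2 stall=0 (-) EX@3 MEM@4 WB@5
I1 mul r3 <- r1,r3: IF@2 ID@3 stall=2 (RAW on I0.r1 (WB@5)) EX@6 MEM@7 WB@8
I2 mul r2 <- r1,r5: IF@3 ID@6 stall=0 (-) EX@7 MEM@8 WB@9
I3 sub r1 <- r2,r3: IF@6 ID@7 stall=2 (RAW on I2.r2 (WB@9)) EX@10 MEM@11 WB@12
I4 ld r1 <- r2: IF@7 ID@10 stall=0 (-) EX@11 MEM@12 WB@13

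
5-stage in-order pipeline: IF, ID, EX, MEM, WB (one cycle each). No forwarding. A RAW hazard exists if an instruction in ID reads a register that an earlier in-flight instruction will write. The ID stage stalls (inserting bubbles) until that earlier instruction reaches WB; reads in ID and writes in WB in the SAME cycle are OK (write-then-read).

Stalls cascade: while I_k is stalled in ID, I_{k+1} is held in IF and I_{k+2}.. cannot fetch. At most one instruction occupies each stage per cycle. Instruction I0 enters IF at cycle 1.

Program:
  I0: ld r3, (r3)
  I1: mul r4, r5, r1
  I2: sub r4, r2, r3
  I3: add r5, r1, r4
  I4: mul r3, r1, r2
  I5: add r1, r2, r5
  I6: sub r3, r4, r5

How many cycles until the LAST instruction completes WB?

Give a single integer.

Answer: 15

Derivation:
I0 ld r3 <- r3: IF@1 ID@2 stall=0 (-) EX@3 MEM@4 WB@5
I1 mul r4 <- r5,r1: IF@2 ID@3 stall=0 (-) EX@4 MEM@5 WB@6
I2 sub r4 <- r2,r3: IF@3 ID@4 stall=1 (RAW on I0.r3 (WB@5)) EX@6 MEM@7 WB@8
I3 add r5 <- r1,r4: IF@4 ID@6 stall=2 (RAW on I2.r4 (WB@8)) EX@9 MEM@10 WB@11
I4 mul r3 <- r1,r2: IF@6 ID@9 stall=0 (-) EX@10 MEM@11 WB@12
I5 add r1 <- r2,r5: IF@9 ID@10 stall=1 (RAW on I3.r5 (WB@11)) EX@12 MEM@13 WB@14
I6 sub r3 <- r4,r5: IF@10 ID@12 stall=0 (-) EX@13 MEM@14 WB@15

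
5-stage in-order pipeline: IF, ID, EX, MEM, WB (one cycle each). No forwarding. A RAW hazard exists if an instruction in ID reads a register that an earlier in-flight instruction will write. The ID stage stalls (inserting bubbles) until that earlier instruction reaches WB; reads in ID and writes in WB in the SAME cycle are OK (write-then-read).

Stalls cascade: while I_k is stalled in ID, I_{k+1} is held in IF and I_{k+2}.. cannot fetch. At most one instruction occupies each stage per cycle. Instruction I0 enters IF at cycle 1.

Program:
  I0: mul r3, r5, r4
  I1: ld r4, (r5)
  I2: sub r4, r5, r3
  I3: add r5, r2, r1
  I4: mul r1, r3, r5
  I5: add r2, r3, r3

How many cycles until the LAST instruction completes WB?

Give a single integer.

Answer: 13

Derivation:
I0 mul r3 <- r5,r4: IF@1 ID@2 stall=0 (-) EX@3 MEM@4 WB@5
I1 ld r4 <- r5: IF@2 ID@3 stall=0 (-) EX@4 MEM@5 WB@6
I2 sub r4 <- r5,r3: IF@3 ID@4 stall=1 (RAW on I0.r3 (WB@5)) EX@6 MEM@7 WB@8
I3 add r5 <- r2,r1: IF@4 ID@6 stall=0 (-) EX@7 MEM@8 WB@9
I4 mul r1 <- r3,r5: IF@6 ID@7 stall=2 (RAW on I3.r5 (WB@9)) EX@10 MEM@11 WB@12
I5 add r2 <- r3,r3: IF@7 ID@10 stall=0 (-) EX@11 MEM@12 WB@13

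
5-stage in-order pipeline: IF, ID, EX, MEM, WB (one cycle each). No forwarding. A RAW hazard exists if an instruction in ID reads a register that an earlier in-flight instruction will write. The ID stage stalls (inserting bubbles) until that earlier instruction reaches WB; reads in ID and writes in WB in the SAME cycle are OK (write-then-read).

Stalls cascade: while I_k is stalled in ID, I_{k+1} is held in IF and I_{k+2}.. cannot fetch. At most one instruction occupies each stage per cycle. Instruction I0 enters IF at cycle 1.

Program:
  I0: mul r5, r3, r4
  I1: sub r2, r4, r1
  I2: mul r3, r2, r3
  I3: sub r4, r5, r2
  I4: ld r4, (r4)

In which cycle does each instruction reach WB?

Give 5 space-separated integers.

I0 mul r5 <- r3,r4: IF@1 ID@2 stall=0 (-) EX@3 MEM@4 WB@5
I1 sub r2 <- r4,r1: IF@2 ID@3 stall=0 (-) EX@4 MEM@5 WB@6
I2 mul r3 <- r2,r3: IF@3 ID@4 stall=2 (RAW on I1.r2 (WB@6)) EX@7 MEM@8 WB@9
I3 sub r4 <- r5,r2: IF@4 ID@7 stall=0 (-) EX@8 MEM@9 WB@10
I4 ld r4 <- r4: IF@7 ID@8 stall=2 (RAW on I3.r4 (WB@10)) EX@11 MEM@12 WB@13

Answer: 5 6 9 10 13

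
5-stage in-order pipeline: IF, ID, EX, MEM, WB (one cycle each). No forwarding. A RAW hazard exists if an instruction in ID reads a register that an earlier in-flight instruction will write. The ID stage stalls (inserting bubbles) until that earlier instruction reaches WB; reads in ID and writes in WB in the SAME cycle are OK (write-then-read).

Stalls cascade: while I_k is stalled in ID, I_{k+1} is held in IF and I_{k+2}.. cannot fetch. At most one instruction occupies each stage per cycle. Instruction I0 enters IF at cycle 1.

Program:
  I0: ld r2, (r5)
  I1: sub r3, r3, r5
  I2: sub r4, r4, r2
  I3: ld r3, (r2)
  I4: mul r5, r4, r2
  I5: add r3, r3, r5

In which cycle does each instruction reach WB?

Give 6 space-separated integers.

Answer: 5 6 8 9 11 14

Derivation:
I0 ld r2 <- r5: IF@1 ID@2 stall=0 (-) EX@3 MEM@4 WB@5
I1 sub r3 <- r3,r5: IF@2 ID@3 stall=0 (-) EX@4 MEM@5 WB@6
I2 sub r4 <- r4,r2: IF@3 ID@4 stall=1 (RAW on I0.r2 (WB@5)) EX@6 MEM@7 WB@8
I3 ld r3 <- r2: IF@4 ID@6 stall=0 (-) EX@7 MEM@8 WB@9
I4 mul r5 <- r4,r2: IF@6 ID@7 stall=1 (RAW on I2.r4 (WB@8)) EX@9 MEM@10 WB@11
I5 add r3 <- r3,r5: IF@7 ID@9 stall=2 (RAW on I4.r5 (WB@11)) EX@12 MEM@13 WB@14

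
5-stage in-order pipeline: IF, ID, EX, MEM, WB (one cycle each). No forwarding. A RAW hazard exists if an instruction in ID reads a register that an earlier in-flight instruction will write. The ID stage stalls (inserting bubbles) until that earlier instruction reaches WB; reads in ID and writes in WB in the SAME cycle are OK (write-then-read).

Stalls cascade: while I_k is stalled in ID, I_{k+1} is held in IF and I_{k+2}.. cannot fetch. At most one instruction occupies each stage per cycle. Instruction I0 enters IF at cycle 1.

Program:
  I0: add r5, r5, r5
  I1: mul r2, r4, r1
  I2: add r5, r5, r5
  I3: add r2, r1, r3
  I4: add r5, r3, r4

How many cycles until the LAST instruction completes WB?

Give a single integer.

I0 add r5 <- r5,r5: IF@1 ID@2 stall=0 (-) EX@3 MEM@4 WB@5
I1 mul r2 <- r4,r1: IF@2 ID@3 stall=0 (-) EX@4 MEM@5 WB@6
I2 add r5 <- r5,r5: IF@3 ID@4 stall=1 (RAW on I0.r5 (WB@5)) EX@6 MEM@7 WB@8
I3 add r2 <- r1,r3: IF@4 ID@6 stall=0 (-) EX@7 MEM@8 WB@9
I4 add r5 <- r3,r4: IF@6 ID@7 stall=0 (-) EX@8 MEM@9 WB@10

Answer: 10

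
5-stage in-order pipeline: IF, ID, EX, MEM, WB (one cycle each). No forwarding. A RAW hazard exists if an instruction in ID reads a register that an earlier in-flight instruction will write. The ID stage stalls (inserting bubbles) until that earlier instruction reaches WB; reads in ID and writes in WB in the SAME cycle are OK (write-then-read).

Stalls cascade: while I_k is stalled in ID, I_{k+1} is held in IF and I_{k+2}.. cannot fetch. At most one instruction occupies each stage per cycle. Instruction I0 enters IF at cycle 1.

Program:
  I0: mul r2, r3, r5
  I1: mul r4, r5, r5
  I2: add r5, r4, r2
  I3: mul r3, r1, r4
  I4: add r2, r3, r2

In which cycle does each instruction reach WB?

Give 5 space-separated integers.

Answer: 5 6 9 10 13

Derivation:
I0 mul r2 <- r3,r5: IF@1 ID@2 stall=0 (-) EX@3 MEM@4 WB@5
I1 mul r4 <- r5,r5: IF@2 ID@3 stall=0 (-) EX@4 MEM@5 WB@6
I2 add r5 <- r4,r2: IF@3 ID@4 stall=2 (RAW on I1.r4 (WB@6)) EX@7 MEM@8 WB@9
I3 mul r3 <- r1,r4: IF@4 ID@7 stall=0 (-) EX@8 MEM@9 WB@10
I4 add r2 <- r3,r2: IF@7 ID@8 stall=2 (RAW on I3.r3 (WB@10)) EX@11 MEM@12 WB@13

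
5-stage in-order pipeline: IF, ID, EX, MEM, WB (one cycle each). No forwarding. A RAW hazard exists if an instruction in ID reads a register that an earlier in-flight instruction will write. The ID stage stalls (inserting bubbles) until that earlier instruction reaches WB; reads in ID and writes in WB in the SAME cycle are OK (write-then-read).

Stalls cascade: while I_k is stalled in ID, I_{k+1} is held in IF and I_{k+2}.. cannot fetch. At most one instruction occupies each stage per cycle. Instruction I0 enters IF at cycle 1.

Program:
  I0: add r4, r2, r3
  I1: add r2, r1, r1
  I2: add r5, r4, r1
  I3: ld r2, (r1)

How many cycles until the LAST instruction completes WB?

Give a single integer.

Answer: 9

Derivation:
I0 add r4 <- r2,r3: IF@1 ID@2 stall=0 (-) EX@3 MEM@4 WB@5
I1 add r2 <- r1,r1: IF@2 ID@3 stall=0 (-) EX@4 MEM@5 WB@6
I2 add r5 <- r4,r1: IF@3 ID@4 stall=1 (RAW on I0.r4 (WB@5)) EX@6 MEM@7 WB@8
I3 ld r2 <- r1: IF@4 ID@6 stall=0 (-) EX@7 MEM@8 WB@9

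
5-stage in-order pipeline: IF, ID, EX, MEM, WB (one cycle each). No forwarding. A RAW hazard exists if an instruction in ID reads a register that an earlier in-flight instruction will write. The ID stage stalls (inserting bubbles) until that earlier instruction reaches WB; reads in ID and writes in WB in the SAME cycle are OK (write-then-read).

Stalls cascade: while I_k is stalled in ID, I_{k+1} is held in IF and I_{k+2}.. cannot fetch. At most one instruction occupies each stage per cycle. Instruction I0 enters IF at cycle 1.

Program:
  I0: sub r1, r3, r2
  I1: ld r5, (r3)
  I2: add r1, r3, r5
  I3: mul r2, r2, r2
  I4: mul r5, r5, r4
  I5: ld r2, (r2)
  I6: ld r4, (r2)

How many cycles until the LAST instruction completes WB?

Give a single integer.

Answer: 16

Derivation:
I0 sub r1 <- r3,r2: IF@1 ID@2 stall=0 (-) EX@3 MEM@4 WB@5
I1 ld r5 <- r3: IF@2 ID@3 stall=0 (-) EX@4 MEM@5 WB@6
I2 add r1 <- r3,r5: IF@3 ID@4 stall=2 (RAW on I1.r5 (WB@6)) EX@7 MEM@8 WB@9
I3 mul r2 <- r2,r2: IF@4 ID@7 stall=0 (-) EX@8 MEM@9 WB@10
I4 mul r5 <- r5,r4: IF@7 ID@8 stall=0 (-) EX@9 MEM@10 WB@11
I5 ld r2 <- r2: IF@8 ID@9 stall=1 (RAW on I3.r2 (WB@10)) EX@11 MEM@12 WB@13
I6 ld r4 <- r2: IF@9 ID@11 stall=2 (RAW on I5.r2 (WB@13)) EX@14 MEM@15 WB@16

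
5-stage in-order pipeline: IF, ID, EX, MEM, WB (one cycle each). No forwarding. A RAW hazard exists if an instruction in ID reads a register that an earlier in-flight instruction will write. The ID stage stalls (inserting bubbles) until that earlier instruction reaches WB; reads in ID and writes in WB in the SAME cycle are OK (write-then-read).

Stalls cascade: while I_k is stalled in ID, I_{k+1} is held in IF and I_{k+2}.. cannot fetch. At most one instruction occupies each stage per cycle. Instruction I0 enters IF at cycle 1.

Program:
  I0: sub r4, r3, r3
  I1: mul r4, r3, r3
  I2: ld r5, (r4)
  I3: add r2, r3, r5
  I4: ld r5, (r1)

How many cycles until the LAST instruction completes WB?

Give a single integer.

I0 sub r4 <- r3,r3: IF@1 ID@2 stall=0 (-) EX@3 MEM@4 WB@5
I1 mul r4 <- r3,r3: IF@2 ID@3 stall=0 (-) EX@4 MEM@5 WB@6
I2 ld r5 <- r4: IF@3 ID@4 stall=2 (RAW on I1.r4 (WB@6)) EX@7 MEM@8 WB@9
I3 add r2 <- r3,r5: IF@4 ID@7 stall=2 (RAW on I2.r5 (WB@9)) EX@10 MEM@11 WB@12
I4 ld r5 <- r1: IF@7 ID@10 stall=0 (-) EX@11 MEM@12 WB@13

Answer: 13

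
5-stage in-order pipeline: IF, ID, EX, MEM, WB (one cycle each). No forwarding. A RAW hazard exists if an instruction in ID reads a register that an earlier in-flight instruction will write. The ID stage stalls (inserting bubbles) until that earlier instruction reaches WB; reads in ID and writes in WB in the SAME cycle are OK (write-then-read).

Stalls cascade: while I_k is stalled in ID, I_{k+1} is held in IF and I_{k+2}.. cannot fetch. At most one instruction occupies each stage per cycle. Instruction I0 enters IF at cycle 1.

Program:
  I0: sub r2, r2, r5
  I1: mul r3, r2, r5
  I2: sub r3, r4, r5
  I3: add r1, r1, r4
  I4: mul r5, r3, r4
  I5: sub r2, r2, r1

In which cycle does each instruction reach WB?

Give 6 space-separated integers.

I0 sub r2 <- r2,r5: IF@1 ID@2 stall=0 (-) EX@3 MEM@4 WB@5
I1 mul r3 <- r2,r5: IF@2 ID@3 stall=2 (RAW on I0.r2 (WB@5)) EX@6 MEM@7 WB@8
I2 sub r3 <- r4,r5: IF@3 ID@6 stall=0 (-) EX@7 MEM@8 WB@9
I3 add r1 <- r1,r4: IF@6 ID@7 stall=0 (-) EX@8 MEM@9 WB@10
I4 mul r5 <- r3,r4: IF@7 ID@8 stall=1 (RAW on I2.r3 (WB@9)) EX@10 MEM@11 WB@12
I5 sub r2 <- r2,r1: IF@8 ID@10 stall=0 (-) EX@11 MEM@12 WB@13

Answer: 5 8 9 10 12 13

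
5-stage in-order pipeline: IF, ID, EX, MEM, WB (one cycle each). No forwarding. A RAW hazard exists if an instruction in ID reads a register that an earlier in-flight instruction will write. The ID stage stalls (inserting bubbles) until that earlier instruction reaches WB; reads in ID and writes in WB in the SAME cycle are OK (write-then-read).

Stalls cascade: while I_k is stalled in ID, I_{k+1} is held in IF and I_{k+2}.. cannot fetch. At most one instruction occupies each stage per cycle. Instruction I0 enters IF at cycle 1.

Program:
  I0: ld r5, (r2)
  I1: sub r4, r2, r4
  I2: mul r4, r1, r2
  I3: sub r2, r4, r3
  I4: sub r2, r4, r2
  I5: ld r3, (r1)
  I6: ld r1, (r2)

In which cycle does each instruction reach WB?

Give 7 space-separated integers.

Answer: 5 6 7 10 13 14 16

Derivation:
I0 ld r5 <- r2: IF@1 ID@2 stall=0 (-) EX@3 MEM@4 WB@5
I1 sub r4 <- r2,r4: IF@2 ID@3 stall=0 (-) EX@4 MEM@5 WB@6
I2 mul r4 <- r1,r2: IF@3 ID@4 stall=0 (-) EX@5 MEM@6 WB@7
I3 sub r2 <- r4,r3: IF@4 ID@5 stall=2 (RAW on I2.r4 (WB@7)) EX@8 MEM@9 WB@10
I4 sub r2 <- r4,r2: IF@5 ID@8 stall=2 (RAW on I3.r2 (WB@10)) EX@11 MEM@12 WB@13
I5 ld r3 <- r1: IF@8 ID@11 stall=0 (-) EX@12 MEM@13 WB@14
I6 ld r1 <- r2: IF@11 ID@12 stall=1 (RAW on I4.r2 (WB@13)) EX@14 MEM@15 WB@16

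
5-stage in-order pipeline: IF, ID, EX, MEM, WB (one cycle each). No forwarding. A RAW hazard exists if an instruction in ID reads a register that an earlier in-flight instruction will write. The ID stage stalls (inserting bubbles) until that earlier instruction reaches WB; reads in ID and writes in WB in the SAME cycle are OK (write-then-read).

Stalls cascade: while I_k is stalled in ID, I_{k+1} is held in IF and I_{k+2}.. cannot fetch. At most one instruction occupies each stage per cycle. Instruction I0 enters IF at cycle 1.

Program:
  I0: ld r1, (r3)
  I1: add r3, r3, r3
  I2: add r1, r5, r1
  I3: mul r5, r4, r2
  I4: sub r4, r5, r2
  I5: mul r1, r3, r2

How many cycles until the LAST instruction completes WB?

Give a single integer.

I0 ld r1 <- r3: IF@1 ID@2 stall=0 (-) EX@3 MEM@4 WB@5
I1 add r3 <- r3,r3: IF@2 ID@3 stall=0 (-) EX@4 MEM@5 WB@6
I2 add r1 <- r5,r1: IF@3 ID@4 stall=1 (RAW on I0.r1 (WB@5)) EX@6 MEM@7 WB@8
I3 mul r5 <- r4,r2: IF@4 ID@6 stall=0 (-) EX@7 MEM@8 WB@9
I4 sub r4 <- r5,r2: IF@6 ID@7 stall=2 (RAW on I3.r5 (WB@9)) EX@10 MEM@11 WB@12
I5 mul r1 <- r3,r2: IF@7 ID@10 stall=0 (-) EX@11 MEM@12 WB@13

Answer: 13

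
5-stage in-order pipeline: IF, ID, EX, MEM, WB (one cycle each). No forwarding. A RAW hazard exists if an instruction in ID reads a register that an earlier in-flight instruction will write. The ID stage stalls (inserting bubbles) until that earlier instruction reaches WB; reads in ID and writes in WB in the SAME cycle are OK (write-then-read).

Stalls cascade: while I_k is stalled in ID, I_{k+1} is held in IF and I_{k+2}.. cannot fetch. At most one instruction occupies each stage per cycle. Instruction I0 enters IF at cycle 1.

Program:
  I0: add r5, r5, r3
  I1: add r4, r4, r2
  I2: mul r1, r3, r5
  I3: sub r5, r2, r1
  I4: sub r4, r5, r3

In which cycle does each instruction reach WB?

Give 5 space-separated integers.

Answer: 5 6 8 11 14

Derivation:
I0 add r5 <- r5,r3: IF@1 ID@2 stall=0 (-) EX@3 MEM@4 WB@5
I1 add r4 <- r4,r2: IF@2 ID@3 stall=0 (-) EX@4 MEM@5 WB@6
I2 mul r1 <- r3,r5: IF@3 ID@4 stall=1 (RAW on I0.r5 (WB@5)) EX@6 MEM@7 WB@8
I3 sub r5 <- r2,r1: IF@4 ID@6 stall=2 (RAW on I2.r1 (WB@8)) EX@9 MEM@10 WB@11
I4 sub r4 <- r5,r3: IF@6 ID@9 stall=2 (RAW on I3.r5 (WB@11)) EX@12 MEM@13 WB@14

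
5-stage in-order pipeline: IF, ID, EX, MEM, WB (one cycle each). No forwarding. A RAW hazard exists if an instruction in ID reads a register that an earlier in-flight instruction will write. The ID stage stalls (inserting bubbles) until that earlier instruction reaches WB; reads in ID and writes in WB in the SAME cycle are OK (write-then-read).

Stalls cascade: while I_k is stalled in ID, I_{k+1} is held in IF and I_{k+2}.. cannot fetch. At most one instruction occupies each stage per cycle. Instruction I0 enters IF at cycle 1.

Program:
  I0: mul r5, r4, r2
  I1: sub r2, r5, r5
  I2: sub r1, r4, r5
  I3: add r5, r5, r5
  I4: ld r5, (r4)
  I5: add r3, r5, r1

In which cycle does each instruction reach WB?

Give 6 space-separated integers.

Answer: 5 8 9 10 11 14

Derivation:
I0 mul r5 <- r4,r2: IF@1 ID@2 stall=0 (-) EX@3 MEM@4 WB@5
I1 sub r2 <- r5,r5: IF@2 ID@3 stall=2 (RAW on I0.r5 (WB@5)) EX@6 MEM@7 WB@8
I2 sub r1 <- r4,r5: IF@3 ID@6 stall=0 (-) EX@7 MEM@8 WB@9
I3 add r5 <- r5,r5: IF@6 ID@7 stall=0 (-) EX@8 MEM@9 WB@10
I4 ld r5 <- r4: IF@7 ID@8 stall=0 (-) EX@9 MEM@10 WB@11
I5 add r3 <- r5,r1: IF@8 ID@9 stall=2 (RAW on I4.r5 (WB@11)) EX@12 MEM@13 WB@14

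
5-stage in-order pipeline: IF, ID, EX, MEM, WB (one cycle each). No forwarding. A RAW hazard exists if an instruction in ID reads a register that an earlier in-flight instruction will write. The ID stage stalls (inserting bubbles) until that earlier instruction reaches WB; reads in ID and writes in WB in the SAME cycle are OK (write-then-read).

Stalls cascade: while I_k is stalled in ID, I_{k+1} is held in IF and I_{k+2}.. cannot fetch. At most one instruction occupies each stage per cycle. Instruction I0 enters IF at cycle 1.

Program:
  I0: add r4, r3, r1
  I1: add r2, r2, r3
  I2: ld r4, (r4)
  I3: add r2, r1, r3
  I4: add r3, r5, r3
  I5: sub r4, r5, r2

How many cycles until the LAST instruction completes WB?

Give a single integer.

I0 add r4 <- r3,r1: IF@1 ID@2 stall=0 (-) EX@3 MEM@4 WB@5
I1 add r2 <- r2,r3: IF@2 ID@3 stall=0 (-) EX@4 MEM@5 WB@6
I2 ld r4 <- r4: IF@3 ID@4 stall=1 (RAW on I0.r4 (WB@5)) EX@6 MEM@7 WB@8
I3 add r2 <- r1,r3: IF@4 ID@6 stall=0 (-) EX@7 MEM@8 WB@9
I4 add r3 <- r5,r3: IF@6 ID@7 stall=0 (-) EX@8 MEM@9 WB@10
I5 sub r4 <- r5,r2: IF@7 ID@8 stall=1 (RAW on I3.r2 (WB@9)) EX@10 MEM@11 WB@12

Answer: 12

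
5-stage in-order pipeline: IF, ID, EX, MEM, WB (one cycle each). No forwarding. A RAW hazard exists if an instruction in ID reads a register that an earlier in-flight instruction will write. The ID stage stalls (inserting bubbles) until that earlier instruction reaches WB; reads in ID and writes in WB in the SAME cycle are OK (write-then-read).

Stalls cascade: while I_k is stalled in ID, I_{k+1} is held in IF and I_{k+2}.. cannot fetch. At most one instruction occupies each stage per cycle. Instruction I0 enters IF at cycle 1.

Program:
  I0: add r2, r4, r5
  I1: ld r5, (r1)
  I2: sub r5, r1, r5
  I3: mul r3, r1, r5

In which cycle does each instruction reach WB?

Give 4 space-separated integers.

I0 add r2 <- r4,r5: IF@1 ID@2 stall=0 (-) EX@3 MEM@4 WB@5
I1 ld r5 <- r1: IF@2 ID@3 stall=0 (-) EX@4 MEM@5 WB@6
I2 sub r5 <- r1,r5: IF@3 ID@4 stall=2 (RAW on I1.r5 (WB@6)) EX@7 MEM@8 WB@9
I3 mul r3 <- r1,r5: IF@4 ID@7 stall=2 (RAW on I2.r5 (WB@9)) EX@10 MEM@11 WB@12

Answer: 5 6 9 12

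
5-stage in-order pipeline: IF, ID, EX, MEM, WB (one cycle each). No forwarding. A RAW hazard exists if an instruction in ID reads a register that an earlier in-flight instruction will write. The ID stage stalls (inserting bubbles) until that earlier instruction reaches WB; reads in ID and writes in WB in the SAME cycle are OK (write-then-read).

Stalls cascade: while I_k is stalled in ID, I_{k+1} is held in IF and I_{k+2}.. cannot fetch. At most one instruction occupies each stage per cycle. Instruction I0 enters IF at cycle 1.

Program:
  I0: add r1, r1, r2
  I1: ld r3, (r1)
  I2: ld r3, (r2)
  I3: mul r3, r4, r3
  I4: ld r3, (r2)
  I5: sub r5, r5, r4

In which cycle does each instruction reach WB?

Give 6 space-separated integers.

I0 add r1 <- r1,r2: IF@1 ID@2 stall=0 (-) EX@3 MEM@4 WB@5
I1 ld r3 <- r1: IF@2 ID@3 stall=2 (RAW on I0.r1 (WB@5)) EX@6 MEM@7 WB@8
I2 ld r3 <- r2: IF@3 ID@6 stall=0 (-) EX@7 MEM@8 WB@9
I3 mul r3 <- r4,r3: IF@6 ID@7 stall=2 (RAW on I2.r3 (WB@9)) EX@10 MEM@11 WB@12
I4 ld r3 <- r2: IF@7 ID@10 stall=0 (-) EX@11 MEM@12 WB@13
I5 sub r5 <- r5,r4: IF@10 ID@11 stall=0 (-) EX@12 MEM@13 WB@14

Answer: 5 8 9 12 13 14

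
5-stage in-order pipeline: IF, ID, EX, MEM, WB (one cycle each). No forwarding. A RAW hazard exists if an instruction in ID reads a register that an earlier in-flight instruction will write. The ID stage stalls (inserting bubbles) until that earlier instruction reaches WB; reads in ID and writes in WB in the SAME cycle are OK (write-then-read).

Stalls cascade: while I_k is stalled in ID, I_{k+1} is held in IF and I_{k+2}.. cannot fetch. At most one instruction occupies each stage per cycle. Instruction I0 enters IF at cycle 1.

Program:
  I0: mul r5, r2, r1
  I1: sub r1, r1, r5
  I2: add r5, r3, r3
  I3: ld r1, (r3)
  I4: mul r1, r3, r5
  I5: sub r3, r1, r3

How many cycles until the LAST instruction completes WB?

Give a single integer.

Answer: 15

Derivation:
I0 mul r5 <- r2,r1: IF@1 ID@2 stall=0 (-) EX@3 MEM@4 WB@5
I1 sub r1 <- r1,r5: IF@2 ID@3 stall=2 (RAW on I0.r5 (WB@5)) EX@6 MEM@7 WB@8
I2 add r5 <- r3,r3: IF@3 ID@6 stall=0 (-) EX@7 MEM@8 WB@9
I3 ld r1 <- r3: IF@6 ID@7 stall=0 (-) EX@8 MEM@9 WB@10
I4 mul r1 <- r3,r5: IF@7 ID@8 stall=1 (RAW on I2.r5 (WB@9)) EX@10 MEM@11 WB@12
I5 sub r3 <- r1,r3: IF@8 ID@10 stall=2 (RAW on I4.r1 (WB@12)) EX@13 MEM@14 WB@15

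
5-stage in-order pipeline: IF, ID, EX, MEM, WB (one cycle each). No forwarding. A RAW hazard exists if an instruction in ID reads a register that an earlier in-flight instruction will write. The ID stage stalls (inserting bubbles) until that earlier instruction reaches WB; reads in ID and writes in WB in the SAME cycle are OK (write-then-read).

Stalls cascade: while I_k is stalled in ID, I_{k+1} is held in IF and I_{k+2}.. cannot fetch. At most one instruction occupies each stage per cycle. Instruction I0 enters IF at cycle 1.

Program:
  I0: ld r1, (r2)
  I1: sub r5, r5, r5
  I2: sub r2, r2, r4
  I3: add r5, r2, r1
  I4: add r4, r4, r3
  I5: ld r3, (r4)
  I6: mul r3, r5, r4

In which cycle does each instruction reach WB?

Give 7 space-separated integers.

Answer: 5 6 7 10 11 14 15

Derivation:
I0 ld r1 <- r2: IF@1 ID@2 stall=0 (-) EX@3 MEM@4 WB@5
I1 sub r5 <- r5,r5: IF@2 ID@3 stall=0 (-) EX@4 MEM@5 WB@6
I2 sub r2 <- r2,r4: IF@3 ID@4 stall=0 (-) EX@5 MEM@6 WB@7
I3 add r5 <- r2,r1: IF@4 ID@5 stall=2 (RAW on I2.r2 (WB@7)) EX@8 MEM@9 WB@10
I4 add r4 <- r4,r3: IF@5 ID@8 stall=0 (-) EX@9 MEM@10 WB@11
I5 ld r3 <- r4: IF@8 ID@9 stall=2 (RAW on I4.r4 (WB@11)) EX@12 MEM@13 WB@14
I6 mul r3 <- r5,r4: IF@9 ID@12 stall=0 (-) EX@13 MEM@14 WB@15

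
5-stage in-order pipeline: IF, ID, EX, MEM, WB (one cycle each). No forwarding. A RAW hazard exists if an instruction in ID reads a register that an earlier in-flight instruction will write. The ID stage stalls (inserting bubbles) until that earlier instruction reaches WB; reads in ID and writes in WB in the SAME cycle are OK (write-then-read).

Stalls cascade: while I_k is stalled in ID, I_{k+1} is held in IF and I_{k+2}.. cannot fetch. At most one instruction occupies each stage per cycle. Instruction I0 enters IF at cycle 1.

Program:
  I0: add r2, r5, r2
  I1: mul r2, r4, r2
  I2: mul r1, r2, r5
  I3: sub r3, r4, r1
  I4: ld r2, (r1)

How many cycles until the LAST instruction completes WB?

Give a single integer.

I0 add r2 <- r5,r2: IF@1 ID@2 stall=0 (-) EX@3 MEM@4 WB@5
I1 mul r2 <- r4,r2: IF@2 ID@3 stall=2 (RAW on I0.r2 (WB@5)) EX@6 MEM@7 WB@8
I2 mul r1 <- r2,r5: IF@3 ID@6 stall=2 (RAW on I1.r2 (WB@8)) EX@9 MEM@10 WB@11
I3 sub r3 <- r4,r1: IF@6 ID@9 stall=2 (RAW on I2.r1 (WB@11)) EX@12 MEM@13 WB@14
I4 ld r2 <- r1: IF@9 ID@12 stall=0 (-) EX@13 MEM@14 WB@15

Answer: 15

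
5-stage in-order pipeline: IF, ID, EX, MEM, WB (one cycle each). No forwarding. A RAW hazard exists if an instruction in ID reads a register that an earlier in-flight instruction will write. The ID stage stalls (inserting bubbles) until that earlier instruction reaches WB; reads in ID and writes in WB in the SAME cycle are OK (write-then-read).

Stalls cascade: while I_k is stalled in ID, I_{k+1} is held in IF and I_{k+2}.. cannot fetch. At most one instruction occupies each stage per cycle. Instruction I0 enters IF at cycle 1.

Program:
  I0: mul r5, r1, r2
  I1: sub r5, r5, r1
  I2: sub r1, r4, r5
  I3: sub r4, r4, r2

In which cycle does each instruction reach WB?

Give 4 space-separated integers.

Answer: 5 8 11 12

Derivation:
I0 mul r5 <- r1,r2: IF@1 ID@2 stall=0 (-) EX@3 MEM@4 WB@5
I1 sub r5 <- r5,r1: IF@2 ID@3 stall=2 (RAW on I0.r5 (WB@5)) EX@6 MEM@7 WB@8
I2 sub r1 <- r4,r5: IF@3 ID@6 stall=2 (RAW on I1.r5 (WB@8)) EX@9 MEM@10 WB@11
I3 sub r4 <- r4,r2: IF@6 ID@9 stall=0 (-) EX@10 MEM@11 WB@12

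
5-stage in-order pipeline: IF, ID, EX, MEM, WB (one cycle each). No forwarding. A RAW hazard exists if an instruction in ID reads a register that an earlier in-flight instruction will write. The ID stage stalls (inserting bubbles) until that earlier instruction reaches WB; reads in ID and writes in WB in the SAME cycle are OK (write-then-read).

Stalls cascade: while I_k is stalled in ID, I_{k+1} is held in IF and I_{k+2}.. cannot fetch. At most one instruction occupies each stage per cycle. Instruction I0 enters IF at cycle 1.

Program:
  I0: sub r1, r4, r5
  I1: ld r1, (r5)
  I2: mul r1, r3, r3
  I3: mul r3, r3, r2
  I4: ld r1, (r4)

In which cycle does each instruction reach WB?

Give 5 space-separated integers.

I0 sub r1 <- r4,r5: IF@1 ID@2 stall=0 (-) EX@3 MEM@4 WB@5
I1 ld r1 <- r5: IF@2 ID@3 stall=0 (-) EX@4 MEM@5 WB@6
I2 mul r1 <- r3,r3: IF@3 ID@4 stall=0 (-) EX@5 MEM@6 WB@7
I3 mul r3 <- r3,r2: IF@4 ID@5 stall=0 (-) EX@6 MEM@7 WB@8
I4 ld r1 <- r4: IF@5 ID@6 stall=0 (-) EX@7 MEM@8 WB@9

Answer: 5 6 7 8 9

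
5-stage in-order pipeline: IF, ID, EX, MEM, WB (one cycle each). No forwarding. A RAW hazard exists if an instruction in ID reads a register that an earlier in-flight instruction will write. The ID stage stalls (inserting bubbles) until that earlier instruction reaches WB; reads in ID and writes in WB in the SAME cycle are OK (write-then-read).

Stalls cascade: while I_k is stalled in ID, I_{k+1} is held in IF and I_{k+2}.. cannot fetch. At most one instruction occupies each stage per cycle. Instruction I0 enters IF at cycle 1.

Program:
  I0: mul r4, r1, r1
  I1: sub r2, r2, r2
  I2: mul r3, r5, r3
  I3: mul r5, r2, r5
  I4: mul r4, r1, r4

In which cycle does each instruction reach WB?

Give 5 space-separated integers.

Answer: 5 6 7 9 10

Derivation:
I0 mul r4 <- r1,r1: IF@1 ID@2 stall=0 (-) EX@3 MEM@4 WB@5
I1 sub r2 <- r2,r2: IF@2 ID@3 stall=0 (-) EX@4 MEM@5 WB@6
I2 mul r3 <- r5,r3: IF@3 ID@4 stall=0 (-) EX@5 MEM@6 WB@7
I3 mul r5 <- r2,r5: IF@4 ID@5 stall=1 (RAW on I1.r2 (WB@6)) EX@7 MEM@8 WB@9
I4 mul r4 <- r1,r4: IF@5 ID@7 stall=0 (-) EX@8 MEM@9 WB@10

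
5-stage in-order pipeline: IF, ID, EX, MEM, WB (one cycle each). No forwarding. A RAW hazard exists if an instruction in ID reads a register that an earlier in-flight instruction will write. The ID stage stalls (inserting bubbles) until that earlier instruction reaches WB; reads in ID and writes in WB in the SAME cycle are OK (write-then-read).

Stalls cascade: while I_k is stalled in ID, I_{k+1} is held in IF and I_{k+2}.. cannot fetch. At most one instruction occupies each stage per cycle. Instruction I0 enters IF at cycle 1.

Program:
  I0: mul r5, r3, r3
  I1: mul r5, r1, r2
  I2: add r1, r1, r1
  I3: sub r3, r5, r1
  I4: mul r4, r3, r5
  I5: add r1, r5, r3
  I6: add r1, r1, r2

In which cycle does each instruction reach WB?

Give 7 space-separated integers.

Answer: 5 6 7 10 13 14 17

Derivation:
I0 mul r5 <- r3,r3: IF@1 ID@2 stall=0 (-) EX@3 MEM@4 WB@5
I1 mul r5 <- r1,r2: IF@2 ID@3 stall=0 (-) EX@4 MEM@5 WB@6
I2 add r1 <- r1,r1: IF@3 ID@4 stall=0 (-) EX@5 MEM@6 WB@7
I3 sub r3 <- r5,r1: IF@4 ID@5 stall=2 (RAW on I2.r1 (WB@7)) EX@8 MEM@9 WB@10
I4 mul r4 <- r3,r5: IF@5 ID@8 stall=2 (RAW on I3.r3 (WB@10)) EX@11 MEM@12 WB@13
I5 add r1 <- r5,r3: IF@8 ID@11 stall=0 (-) EX@12 MEM@13 WB@14
I6 add r1 <- r1,r2: IF@11 ID@12 stall=2 (RAW on I5.r1 (WB@14)) EX@15 MEM@16 WB@17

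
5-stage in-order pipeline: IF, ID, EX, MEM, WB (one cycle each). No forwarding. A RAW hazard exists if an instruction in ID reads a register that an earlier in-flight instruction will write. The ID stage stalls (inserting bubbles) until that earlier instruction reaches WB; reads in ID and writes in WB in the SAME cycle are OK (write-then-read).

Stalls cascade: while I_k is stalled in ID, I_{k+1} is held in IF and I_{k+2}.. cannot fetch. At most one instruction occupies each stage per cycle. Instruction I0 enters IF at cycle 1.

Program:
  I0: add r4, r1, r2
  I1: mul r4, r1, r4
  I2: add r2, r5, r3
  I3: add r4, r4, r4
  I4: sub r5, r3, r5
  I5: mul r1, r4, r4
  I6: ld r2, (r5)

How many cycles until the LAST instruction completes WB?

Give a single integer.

I0 add r4 <- r1,r2: IF@1 ID@2 stall=0 (-) EX@3 MEM@4 WB@5
I1 mul r4 <- r1,r4: IF@2 ID@3 stall=2 (RAW on I0.r4 (WB@5)) EX@6 MEM@7 WB@8
I2 add r2 <- r5,r3: IF@3 ID@6 stall=0 (-) EX@7 MEM@8 WB@9
I3 add r4 <- r4,r4: IF@6 ID@7 stall=1 (RAW on I1.r4 (WB@8)) EX@9 MEM@10 WB@11
I4 sub r5 <- r3,r5: IF@7 ID@9 stall=0 (-) EX@10 MEM@11 WB@12
I5 mul r1 <- r4,r4: IF@9 ID@10 stall=1 (RAW on I3.r4 (WB@11)) EX@12 MEM@13 WB@14
I6 ld r2 <- r5: IF@10 ID@12 stall=0 (-) EX@13 MEM@14 WB@15

Answer: 15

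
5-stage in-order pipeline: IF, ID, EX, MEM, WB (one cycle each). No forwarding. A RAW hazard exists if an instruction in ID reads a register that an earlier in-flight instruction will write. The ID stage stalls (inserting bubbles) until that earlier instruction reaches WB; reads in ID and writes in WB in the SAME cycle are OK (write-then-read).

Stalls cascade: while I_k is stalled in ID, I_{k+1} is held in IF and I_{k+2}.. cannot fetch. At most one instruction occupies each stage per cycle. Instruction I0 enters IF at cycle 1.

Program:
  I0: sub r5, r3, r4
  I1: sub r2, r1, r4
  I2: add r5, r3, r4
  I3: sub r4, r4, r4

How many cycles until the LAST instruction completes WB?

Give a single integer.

Answer: 8

Derivation:
I0 sub r5 <- r3,r4: IF@1 ID@2 stall=0 (-) EX@3 MEM@4 WB@5
I1 sub r2 <- r1,r4: IF@2 ID@3 stall=0 (-) EX@4 MEM@5 WB@6
I2 add r5 <- r3,r4: IF@3 ID@4 stall=0 (-) EX@5 MEM@6 WB@7
I3 sub r4 <- r4,r4: IF@4 ID@5 stall=0 (-) EX@6 MEM@7 WB@8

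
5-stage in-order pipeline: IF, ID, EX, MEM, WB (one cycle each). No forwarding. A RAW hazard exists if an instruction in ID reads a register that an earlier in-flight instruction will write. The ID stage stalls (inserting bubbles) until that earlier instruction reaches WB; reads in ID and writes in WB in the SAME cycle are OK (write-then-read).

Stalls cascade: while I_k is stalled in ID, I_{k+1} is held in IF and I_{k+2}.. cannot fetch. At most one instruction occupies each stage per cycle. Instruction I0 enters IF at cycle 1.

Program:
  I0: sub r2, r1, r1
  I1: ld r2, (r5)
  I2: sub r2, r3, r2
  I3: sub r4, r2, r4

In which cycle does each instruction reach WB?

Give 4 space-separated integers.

Answer: 5 6 9 12

Derivation:
I0 sub r2 <- r1,r1: IF@1 ID@2 stall=0 (-) EX@3 MEM@4 WB@5
I1 ld r2 <- r5: IF@2 ID@3 stall=0 (-) EX@4 MEM@5 WB@6
I2 sub r2 <- r3,r2: IF@3 ID@4 stall=2 (RAW on I1.r2 (WB@6)) EX@7 MEM@8 WB@9
I3 sub r4 <- r2,r4: IF@4 ID@7 stall=2 (RAW on I2.r2 (WB@9)) EX@10 MEM@11 WB@12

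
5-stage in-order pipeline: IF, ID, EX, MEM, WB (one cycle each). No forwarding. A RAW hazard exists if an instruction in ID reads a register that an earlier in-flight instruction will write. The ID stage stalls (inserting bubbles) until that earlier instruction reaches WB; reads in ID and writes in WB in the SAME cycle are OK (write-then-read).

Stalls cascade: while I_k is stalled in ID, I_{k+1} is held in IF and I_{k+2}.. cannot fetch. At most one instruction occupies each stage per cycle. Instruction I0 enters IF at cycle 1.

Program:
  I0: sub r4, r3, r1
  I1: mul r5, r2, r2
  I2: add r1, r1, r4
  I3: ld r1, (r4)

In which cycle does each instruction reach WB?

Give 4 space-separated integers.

Answer: 5 6 8 9

Derivation:
I0 sub r4 <- r3,r1: IF@1 ID@2 stall=0 (-) EX@3 MEM@4 WB@5
I1 mul r5 <- r2,r2: IF@2 ID@3 stall=0 (-) EX@4 MEM@5 WB@6
I2 add r1 <- r1,r4: IF@3 ID@4 stall=1 (RAW on I0.r4 (WB@5)) EX@6 MEM@7 WB@8
I3 ld r1 <- r4: IF@4 ID@6 stall=0 (-) EX@7 MEM@8 WB@9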